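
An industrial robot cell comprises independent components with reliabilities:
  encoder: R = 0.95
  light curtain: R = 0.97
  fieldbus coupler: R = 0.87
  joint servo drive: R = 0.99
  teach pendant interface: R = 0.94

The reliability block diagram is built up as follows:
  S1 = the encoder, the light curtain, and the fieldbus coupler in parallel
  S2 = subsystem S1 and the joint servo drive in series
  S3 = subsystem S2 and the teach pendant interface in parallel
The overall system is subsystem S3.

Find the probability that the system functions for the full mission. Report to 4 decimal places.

0.9994

Parallel (encoder, light curtain, and fieldbus coupler): 1 − (1 − 0.950000)(1 − 0.970000)(1 − 0.870000) = 0.999805
Series ([0.999805] and joint servo drive): 0.999805 × 0.990000 = 0.989807
Parallel ([0.989807] and teach pendant interface): 1 − (1 − 0.989807)(1 − 0.940000) = 0.9994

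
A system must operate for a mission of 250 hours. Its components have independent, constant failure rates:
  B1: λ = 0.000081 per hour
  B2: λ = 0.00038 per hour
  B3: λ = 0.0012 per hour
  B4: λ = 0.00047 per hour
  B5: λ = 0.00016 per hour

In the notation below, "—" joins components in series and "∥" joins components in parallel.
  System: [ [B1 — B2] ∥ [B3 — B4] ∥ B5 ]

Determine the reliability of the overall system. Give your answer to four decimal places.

0.9985

R(B1) = exp(−0.000081 × 250) = 0.979954
R(B2) = exp(−0.00038 × 250) = 0.909373
R(B3) = exp(−0.0012 × 250) = 0.740818
R(B4) = exp(−0.00047 × 250) = 0.889141
R(B5) = exp(−0.00016 × 250) = 0.960789
Series (B1 and B2): 0.979954 × 0.909373 = 0.891144
Series (B3 and B4): 0.740818 × 0.889141 = 0.658692
Parallel ([0.891144], [0.658692], and B5): 1 − (1 − 0.891144)(1 − 0.658692)(1 − 0.960789) = 0.9985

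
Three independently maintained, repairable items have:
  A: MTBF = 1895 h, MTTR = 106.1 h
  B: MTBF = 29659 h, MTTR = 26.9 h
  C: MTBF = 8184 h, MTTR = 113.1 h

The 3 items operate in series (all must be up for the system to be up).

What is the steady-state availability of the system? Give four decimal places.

A(A) = MTBF/(MTBF+MTTR) = 1895/(1895+106.1) = 0.946979
A(B) = MTBF/(MTBF+MTTR) = 29659/(29659+26.9) = 0.999094
A(C) = MTBF/(MTBF+MTTR) = 8184/(8184+113.1) = 0.986369
Series availability: 0.946979 × 0.999094 × 0.986369 = 0.9332

0.9332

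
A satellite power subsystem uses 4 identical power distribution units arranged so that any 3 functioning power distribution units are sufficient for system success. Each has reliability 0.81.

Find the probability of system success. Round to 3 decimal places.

0.834

R = Σ_{i=3}^{4} C(4,i) p^i (1−p)^{4−i} with p = 0.81
C(4,3)·0.81^3·0.19^1 = 0.40390
C(4,4)·0.81^4·0.19^0 = 0.43047
Sum = 0.834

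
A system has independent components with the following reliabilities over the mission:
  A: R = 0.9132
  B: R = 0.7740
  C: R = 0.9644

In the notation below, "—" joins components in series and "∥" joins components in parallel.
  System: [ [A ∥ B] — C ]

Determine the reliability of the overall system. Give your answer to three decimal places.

0.945

Parallel (A and B): 1 − (1 − 0.91320)(1 − 0.77400) = 0.98038
Series ([0.98038] and C): 0.98038 × 0.96440 = 0.945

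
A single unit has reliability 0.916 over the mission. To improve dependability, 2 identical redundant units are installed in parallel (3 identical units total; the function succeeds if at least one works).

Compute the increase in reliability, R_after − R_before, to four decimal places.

R_before = 0.916
R_after = 1 − (1 − 0.916)^3 = 0.9994
ΔR = 0.9994 − 0.916 = 0.0834

0.0834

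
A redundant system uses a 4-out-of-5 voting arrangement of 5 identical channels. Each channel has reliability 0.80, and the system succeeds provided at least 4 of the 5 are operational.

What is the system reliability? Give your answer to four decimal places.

R = Σ_{i=4}^{5} C(5,i) p^i (1−p)^{5−i} with p = 0.80
C(5,4)·0.80^4·0.20^1 = 0.409600
C(5,5)·0.80^5·0.20^0 = 0.327680
Sum = 0.7373

0.7373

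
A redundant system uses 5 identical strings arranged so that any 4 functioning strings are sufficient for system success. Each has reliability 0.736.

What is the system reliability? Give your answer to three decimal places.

0.603

R = Σ_{i=4}^{5} C(5,i) p^i (1−p)^{5−i} with p = 0.736
C(5,4)·0.736^4·0.264^1 = 0.38733
C(5,5)·0.736^5·0.264^0 = 0.21597
Sum = 0.603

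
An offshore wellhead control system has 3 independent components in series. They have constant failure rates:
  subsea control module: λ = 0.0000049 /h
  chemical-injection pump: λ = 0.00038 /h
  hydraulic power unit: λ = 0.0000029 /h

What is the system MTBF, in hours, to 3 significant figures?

Series of exponential components: λ_sys = Σ λ_i
λ_sys = 0.0000049 + 0.00038 + 0.0000029 = 3.8780e-04 /h
MTBF = 1 / λ_sys = 2580 h

2580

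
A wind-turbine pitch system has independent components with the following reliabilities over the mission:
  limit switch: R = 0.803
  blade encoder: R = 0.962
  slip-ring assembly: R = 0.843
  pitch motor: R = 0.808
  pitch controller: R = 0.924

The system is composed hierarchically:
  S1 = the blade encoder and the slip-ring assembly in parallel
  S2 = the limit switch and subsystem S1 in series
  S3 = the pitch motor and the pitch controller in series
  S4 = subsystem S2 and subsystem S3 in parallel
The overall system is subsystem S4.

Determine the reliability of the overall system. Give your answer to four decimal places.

Parallel (blade encoder and slip-ring assembly): 1 − (1 − 0.962000)(1 − 0.843000) = 0.994034
Series (limit switch and [0.994034]): 0.803000 × 0.994034 = 0.798209
Series (pitch motor and pitch controller): 0.808000 × 0.924000 = 0.746592
Parallel ([0.798209] and [0.746592]): 1 − (1 − 0.798209)(1 − 0.746592) = 0.9489

0.9489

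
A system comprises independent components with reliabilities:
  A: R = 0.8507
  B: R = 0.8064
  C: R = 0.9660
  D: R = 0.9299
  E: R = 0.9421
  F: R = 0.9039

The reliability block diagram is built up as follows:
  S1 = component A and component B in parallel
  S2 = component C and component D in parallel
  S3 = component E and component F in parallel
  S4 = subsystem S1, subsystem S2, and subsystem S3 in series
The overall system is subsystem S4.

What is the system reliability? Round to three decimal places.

0.963

Parallel (A and B): 1 − (1 − 0.85070)(1 − 0.80640) = 0.97110
Parallel (C and D): 1 − (1 − 0.96600)(1 − 0.92990) = 0.99762
Parallel (E and F): 1 − (1 − 0.94210)(1 − 0.90390) = 0.99444
Series ([0.97110], [0.99762], and [0.99444]): 0.97110 × 0.99762 × 0.99444 = 0.963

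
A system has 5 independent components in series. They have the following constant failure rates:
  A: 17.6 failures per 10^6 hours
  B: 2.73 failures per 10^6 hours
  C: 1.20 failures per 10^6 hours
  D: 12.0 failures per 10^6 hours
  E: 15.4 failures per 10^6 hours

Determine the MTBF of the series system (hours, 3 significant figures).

20400

Series of exponential components: λ_sys = Σ λ_i
λ_sys = 0.0000176 + 0.00000273 + 0.00000120 + 0.0000120 + 0.0000154 = 4.8930e-05 /h
MTBF = 1 / λ_sys = 20400 h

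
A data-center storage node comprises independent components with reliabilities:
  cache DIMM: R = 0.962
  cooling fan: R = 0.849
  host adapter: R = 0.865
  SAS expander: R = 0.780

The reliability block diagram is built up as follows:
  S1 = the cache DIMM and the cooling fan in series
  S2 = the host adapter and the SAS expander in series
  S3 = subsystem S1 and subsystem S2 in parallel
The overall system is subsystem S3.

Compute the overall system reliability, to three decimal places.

0.940

Series (cache DIMM and cooling fan): 0.96200 × 0.84900 = 0.81674
Series (host adapter and SAS expander): 0.86500 × 0.78000 = 0.67470
Parallel ([0.81674] and [0.67470]): 1 − (1 − 0.81674)(1 − 0.67470) = 0.940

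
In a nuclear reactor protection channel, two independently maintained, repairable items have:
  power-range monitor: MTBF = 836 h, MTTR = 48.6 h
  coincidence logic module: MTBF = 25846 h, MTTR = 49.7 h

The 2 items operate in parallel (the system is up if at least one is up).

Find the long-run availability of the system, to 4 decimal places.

A(power-range monitor) = MTBF/(MTBF+MTTR) = 836/(836+48.6) = 0.945060
A(coincidence logic module) = MTBF/(MTBF+MTTR) = 25846/(25846+49.7) = 0.998081
Parallel availability: 1 − (1 − 0.945060)(1 − 0.998081) = 0.9999

0.9999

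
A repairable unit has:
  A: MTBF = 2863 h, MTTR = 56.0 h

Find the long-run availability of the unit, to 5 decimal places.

0.98082

A(A) = MTBF/(MTBF+MTTR) = 2863/(2863+56.0) = 0.98082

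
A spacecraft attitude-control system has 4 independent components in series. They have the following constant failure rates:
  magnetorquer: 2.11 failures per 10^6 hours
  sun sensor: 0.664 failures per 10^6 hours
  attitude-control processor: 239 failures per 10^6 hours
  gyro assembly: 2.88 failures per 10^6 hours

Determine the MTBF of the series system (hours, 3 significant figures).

Series of exponential components: λ_sys = Σ λ_i
λ_sys = 0.00000211 + 0.000000664 + 0.000239 + 0.00000288 = 2.4465e-04 /h
MTBF = 1 / λ_sys = 4090 h

4090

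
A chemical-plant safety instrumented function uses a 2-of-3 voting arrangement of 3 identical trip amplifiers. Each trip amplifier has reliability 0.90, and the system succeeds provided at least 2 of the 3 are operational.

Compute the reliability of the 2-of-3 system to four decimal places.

0.9720

R = Σ_{i=2}^{3} C(3,i) p^i (1−p)^{3−i} with p = 0.90
C(3,2)·0.90^2·0.10^1 = 0.243000
C(3,3)·0.90^3·0.10^0 = 0.729000
Sum = 0.9720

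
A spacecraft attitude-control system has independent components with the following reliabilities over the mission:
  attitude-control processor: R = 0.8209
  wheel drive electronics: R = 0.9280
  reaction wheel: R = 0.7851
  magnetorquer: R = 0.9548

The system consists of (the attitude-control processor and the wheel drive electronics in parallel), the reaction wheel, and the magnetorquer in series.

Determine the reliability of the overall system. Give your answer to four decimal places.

0.7399

Parallel (attitude-control processor and wheel drive electronics): 1 − (1 − 0.820900)(1 − 0.928000) = 0.987105
Series ([0.987105], reaction wheel, and magnetorquer): 0.987105 × 0.785100 × 0.954800 = 0.7399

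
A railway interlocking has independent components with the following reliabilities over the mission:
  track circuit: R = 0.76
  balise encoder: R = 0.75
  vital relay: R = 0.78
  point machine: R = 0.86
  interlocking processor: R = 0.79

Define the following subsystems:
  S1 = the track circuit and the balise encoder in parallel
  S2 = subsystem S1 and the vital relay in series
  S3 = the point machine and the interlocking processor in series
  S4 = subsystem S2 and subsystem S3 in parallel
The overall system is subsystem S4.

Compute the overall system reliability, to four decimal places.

0.9145

Parallel (track circuit and balise encoder): 1 − (1 − 0.760000)(1 − 0.750000) = 0.940000
Series ([0.940000] and vital relay): 0.940000 × 0.780000 = 0.733200
Series (point machine and interlocking processor): 0.860000 × 0.790000 = 0.679400
Parallel ([0.733200] and [0.679400]): 1 − (1 − 0.733200)(1 − 0.679400) = 0.9145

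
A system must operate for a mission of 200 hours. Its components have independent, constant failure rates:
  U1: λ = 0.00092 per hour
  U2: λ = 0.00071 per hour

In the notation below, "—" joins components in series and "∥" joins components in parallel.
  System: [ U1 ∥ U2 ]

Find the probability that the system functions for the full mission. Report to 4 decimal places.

R(U1) = exp(−0.00092 × 200) = 0.831936
R(U2) = exp(−0.00071 × 200) = 0.867621
Parallel (U1 and U2): 1 − (1 − 0.831936)(1 − 0.867621) = 0.9778

0.9778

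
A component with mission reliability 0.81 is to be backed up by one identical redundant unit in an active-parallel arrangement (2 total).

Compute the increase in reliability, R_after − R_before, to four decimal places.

0.1539

R_before = 0.81
R_after = 1 − (1 − 0.81)^2 = 0.9639
ΔR = 0.9639 − 0.81 = 0.1539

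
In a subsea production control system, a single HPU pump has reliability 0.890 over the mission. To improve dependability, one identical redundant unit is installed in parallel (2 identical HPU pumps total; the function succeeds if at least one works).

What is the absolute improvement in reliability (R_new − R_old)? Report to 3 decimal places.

R_before = 0.890
R_after = 1 − (1 − 0.890)^2 = 0.988
ΔR = 0.988 − 0.890 = 0.098

0.098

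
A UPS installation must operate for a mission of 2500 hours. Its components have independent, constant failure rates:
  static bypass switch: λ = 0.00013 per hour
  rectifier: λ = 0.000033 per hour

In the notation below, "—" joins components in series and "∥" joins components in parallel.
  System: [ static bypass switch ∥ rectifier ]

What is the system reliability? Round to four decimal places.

0.9780

R(static bypass switch) = exp(−0.00013 × 2500) = 0.722527
R(rectifier) = exp(−0.000033 × 2500) = 0.920811
Parallel (static bypass switch and rectifier): 1 − (1 − 0.722527)(1 − 0.920811) = 0.9780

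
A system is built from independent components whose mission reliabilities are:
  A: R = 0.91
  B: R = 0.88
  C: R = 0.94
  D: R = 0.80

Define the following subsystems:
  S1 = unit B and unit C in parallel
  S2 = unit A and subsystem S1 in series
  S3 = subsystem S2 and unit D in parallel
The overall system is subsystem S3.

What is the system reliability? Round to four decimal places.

0.9807

Parallel (B and C): 1 − (1 − 0.880000)(1 − 0.940000) = 0.992800
Series (A and [0.992800]): 0.910000 × 0.992800 = 0.903448
Parallel ([0.903448] and D): 1 − (1 − 0.903448)(1 − 0.800000) = 0.9807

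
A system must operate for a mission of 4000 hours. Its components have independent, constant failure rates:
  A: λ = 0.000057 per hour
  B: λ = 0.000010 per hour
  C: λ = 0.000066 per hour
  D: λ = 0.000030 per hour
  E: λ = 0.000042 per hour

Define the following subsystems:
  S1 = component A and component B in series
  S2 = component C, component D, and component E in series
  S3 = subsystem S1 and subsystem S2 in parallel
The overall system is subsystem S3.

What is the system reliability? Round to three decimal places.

0.900

R(A) = exp(−0.000057 × 4000) = 0.79612
R(B) = exp(−0.000010 × 4000) = 0.96079
R(C) = exp(−0.000066 × 4000) = 0.76797
R(D) = exp(−0.000030 × 4000) = 0.88692
R(E) = exp(−0.000042 × 4000) = 0.84535
Series (A and B): 0.79612 × 0.96079 = 0.76490
Series (C, D, and E): 0.76797 × 0.88692 × 0.84535 = 0.57579
Parallel ([0.76490] and [0.57579]): 1 − (1 − 0.76490)(1 − 0.57579) = 0.900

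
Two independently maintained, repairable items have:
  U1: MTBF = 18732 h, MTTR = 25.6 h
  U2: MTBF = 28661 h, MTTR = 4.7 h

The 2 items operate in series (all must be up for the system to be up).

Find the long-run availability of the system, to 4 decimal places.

0.9985

A(U1) = MTBF/(MTBF+MTTR) = 18732/(18732+25.6) = 0.998635
A(U2) = MTBF/(MTBF+MTTR) = 28661/(28661+4.7) = 0.999836
Series availability: 0.998635 × 0.999836 = 0.9985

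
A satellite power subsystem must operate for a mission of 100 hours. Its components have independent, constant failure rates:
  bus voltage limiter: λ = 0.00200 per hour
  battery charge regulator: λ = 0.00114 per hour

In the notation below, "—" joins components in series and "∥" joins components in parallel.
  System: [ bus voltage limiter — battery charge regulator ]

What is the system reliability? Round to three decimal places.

0.731

R(bus voltage limiter) = exp(−0.00200 × 100) = 0.81873
R(battery charge regulator) = exp(−0.00114 × 100) = 0.89226
Series (bus voltage limiter and battery charge regulator): 0.81873 × 0.89226 = 0.731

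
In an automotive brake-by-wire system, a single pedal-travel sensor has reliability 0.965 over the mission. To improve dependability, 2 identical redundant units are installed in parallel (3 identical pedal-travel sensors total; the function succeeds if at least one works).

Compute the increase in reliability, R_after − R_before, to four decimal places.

R_before = 0.965
R_after = 1 − (1 − 0.965)^3 = 1.0000
ΔR = 1.0000 − 0.965 = 0.0350

0.0350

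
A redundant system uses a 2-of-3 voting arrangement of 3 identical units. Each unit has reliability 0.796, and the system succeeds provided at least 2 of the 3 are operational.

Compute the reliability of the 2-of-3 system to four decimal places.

R = Σ_{i=2}^{3} C(3,i) p^i (1−p)^{3−i} with p = 0.796
C(3,2)·0.796^2·0.204^1 = 0.387773
C(3,3)·0.796^3·0.204^0 = 0.504358
Sum = 0.8921

0.8921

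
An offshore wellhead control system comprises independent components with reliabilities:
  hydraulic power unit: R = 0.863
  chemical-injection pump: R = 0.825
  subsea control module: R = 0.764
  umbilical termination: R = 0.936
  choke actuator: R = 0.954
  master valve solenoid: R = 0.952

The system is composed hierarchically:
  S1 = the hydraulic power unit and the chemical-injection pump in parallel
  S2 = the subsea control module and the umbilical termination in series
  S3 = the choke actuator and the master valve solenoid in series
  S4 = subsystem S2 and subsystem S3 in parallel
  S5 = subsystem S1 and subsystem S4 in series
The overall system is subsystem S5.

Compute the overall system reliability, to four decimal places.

Parallel (hydraulic power unit and chemical-injection pump): 1 − (1 − 0.863000)(1 − 0.825000) = 0.976025
Series (subsea control module and umbilical termination): 0.764000 × 0.936000 = 0.715104
Series (choke actuator and master valve solenoid): 0.954000 × 0.952000 = 0.908208
Parallel ([0.715104] and [0.908208]): 1 − (1 − 0.715104)(1 − 0.908208) = 0.973849
Series ([0.976025] and [0.973849]): 0.976025 × 0.973849 = 0.9505

0.9505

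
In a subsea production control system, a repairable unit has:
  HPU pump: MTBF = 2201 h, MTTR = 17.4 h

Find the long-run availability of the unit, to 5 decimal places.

0.99216

A(HPU pump) = MTBF/(MTBF+MTTR) = 2201/(2201+17.4) = 0.99216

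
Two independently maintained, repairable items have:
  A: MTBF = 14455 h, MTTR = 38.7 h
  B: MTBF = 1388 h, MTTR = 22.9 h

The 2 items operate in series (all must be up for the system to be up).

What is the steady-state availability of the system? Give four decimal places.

0.9811

A(A) = MTBF/(MTBF+MTTR) = 14455/(14455+38.7) = 0.997330
A(B) = MTBF/(MTBF+MTTR) = 1388/(1388+22.9) = 0.983769
Series availability: 0.997330 × 0.983769 = 0.9811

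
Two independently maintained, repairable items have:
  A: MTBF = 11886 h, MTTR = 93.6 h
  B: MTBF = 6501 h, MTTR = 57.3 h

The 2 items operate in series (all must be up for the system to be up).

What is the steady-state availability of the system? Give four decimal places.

0.9835

A(A) = MTBF/(MTBF+MTTR) = 11886/(11886+93.6) = 0.992187
A(B) = MTBF/(MTBF+MTTR) = 6501/(6501+57.3) = 0.991263
Series availability: 0.992187 × 0.991263 = 0.9835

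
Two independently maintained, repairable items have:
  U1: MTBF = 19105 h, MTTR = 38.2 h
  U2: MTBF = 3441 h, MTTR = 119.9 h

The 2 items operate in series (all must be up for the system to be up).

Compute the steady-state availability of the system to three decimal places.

0.964

A(U1) = MTBF/(MTBF+MTTR) = 19105/(19105+38.2) = 0.998005
A(U2) = MTBF/(MTBF+MTTR) = 3441/(3441+119.9) = 0.966329
Series availability: 0.998005 × 0.966329 = 0.964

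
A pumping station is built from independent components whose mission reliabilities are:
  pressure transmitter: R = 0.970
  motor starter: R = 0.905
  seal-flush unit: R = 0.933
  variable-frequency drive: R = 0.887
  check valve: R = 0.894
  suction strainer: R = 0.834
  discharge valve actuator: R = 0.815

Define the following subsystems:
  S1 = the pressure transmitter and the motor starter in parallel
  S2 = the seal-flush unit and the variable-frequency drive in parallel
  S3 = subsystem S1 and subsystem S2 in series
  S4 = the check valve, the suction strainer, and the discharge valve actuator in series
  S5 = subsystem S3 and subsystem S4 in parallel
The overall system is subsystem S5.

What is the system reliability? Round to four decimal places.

0.9959

Parallel (pressure transmitter and motor starter): 1 − (1 − 0.970000)(1 − 0.905000) = 0.997150
Parallel (seal-flush unit and variable-frequency drive): 1 − (1 − 0.933000)(1 − 0.887000) = 0.992429
Series ([0.997150] and [0.992429]): 0.997150 × 0.992429 = 0.989601
Series (check valve, suction strainer, and discharge valve actuator): 0.894000 × 0.834000 × 0.815000 = 0.607661
Parallel ([0.989601] and [0.607661]): 1 − (1 − 0.989601)(1 − 0.607661) = 0.9959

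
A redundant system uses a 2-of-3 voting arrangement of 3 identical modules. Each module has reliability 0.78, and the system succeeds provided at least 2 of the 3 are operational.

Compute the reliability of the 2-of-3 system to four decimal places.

0.8761

R = Σ_{i=2}^{3} C(3,i) p^i (1−p)^{3−i} with p = 0.78
C(3,2)·0.78^2·0.22^1 = 0.401544
C(3,3)·0.78^3·0.22^0 = 0.474552
Sum = 0.8761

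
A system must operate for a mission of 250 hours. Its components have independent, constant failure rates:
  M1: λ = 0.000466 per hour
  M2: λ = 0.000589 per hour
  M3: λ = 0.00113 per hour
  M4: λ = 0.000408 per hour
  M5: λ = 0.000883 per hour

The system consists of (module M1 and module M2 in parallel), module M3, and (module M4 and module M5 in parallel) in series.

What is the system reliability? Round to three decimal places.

R(M1) = exp(−0.000466 × 250) = 0.89003
R(M2) = exp(−0.000589 × 250) = 0.86308
R(M3) = exp(−0.00113 × 250) = 0.75390
R(M4) = exp(−0.000408 × 250) = 0.90303
R(M5) = exp(−0.000883 × 250) = 0.80192
Parallel (M1 and M2): 1 − (1 − 0.89003)(1 − 0.86308) = 0.98494
Parallel (M4 and M5): 1 − (1 − 0.90303)(1 − 0.80192) = 0.98079
Series ([0.98494], M3, and [0.98079]): 0.98494 × 0.75390 × 0.98079 = 0.728

0.728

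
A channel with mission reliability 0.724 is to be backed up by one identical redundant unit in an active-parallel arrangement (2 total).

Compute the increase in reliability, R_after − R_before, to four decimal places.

R_before = 0.724
R_after = 1 − (1 − 0.724)^2 = 0.9238
ΔR = 0.9238 − 0.724 = 0.1998

0.1998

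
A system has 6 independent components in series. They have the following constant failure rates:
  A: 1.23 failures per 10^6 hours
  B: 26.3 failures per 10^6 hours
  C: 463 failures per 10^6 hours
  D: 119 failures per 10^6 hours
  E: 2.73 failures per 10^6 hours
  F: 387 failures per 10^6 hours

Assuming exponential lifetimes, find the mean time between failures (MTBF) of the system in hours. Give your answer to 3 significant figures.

Series of exponential components: λ_sys = Σ λ_i
λ_sys = 0.00000123 + 0.0000263 + 0.000463 + 0.000119 + 0.00000273 + 0.000387 = 9.9926e-04 /h
MTBF = 1 / λ_sys = 1000 h

1000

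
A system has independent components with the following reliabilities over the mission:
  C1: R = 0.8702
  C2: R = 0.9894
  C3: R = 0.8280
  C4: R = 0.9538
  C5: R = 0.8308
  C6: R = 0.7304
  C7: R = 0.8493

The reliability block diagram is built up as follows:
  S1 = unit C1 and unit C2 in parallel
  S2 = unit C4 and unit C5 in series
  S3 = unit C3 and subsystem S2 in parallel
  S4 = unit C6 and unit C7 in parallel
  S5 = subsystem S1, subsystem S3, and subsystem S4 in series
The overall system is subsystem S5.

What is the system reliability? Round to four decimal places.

Parallel (C1 and C2): 1 − (1 − 0.870200)(1 − 0.989400) = 0.998624
Series (C4 and C5): 0.953800 × 0.830800 = 0.792417
Parallel (C3 and [0.792417]): 1 − (1 − 0.828000)(1 − 0.792417) = 0.964296
Parallel (C6 and C7): 1 − (1 − 0.730400)(1 − 0.849300) = 0.959371
Series ([0.998624], [0.964296], and [0.959371]): 0.998624 × 0.964296 × 0.959371 = 0.9238

0.9238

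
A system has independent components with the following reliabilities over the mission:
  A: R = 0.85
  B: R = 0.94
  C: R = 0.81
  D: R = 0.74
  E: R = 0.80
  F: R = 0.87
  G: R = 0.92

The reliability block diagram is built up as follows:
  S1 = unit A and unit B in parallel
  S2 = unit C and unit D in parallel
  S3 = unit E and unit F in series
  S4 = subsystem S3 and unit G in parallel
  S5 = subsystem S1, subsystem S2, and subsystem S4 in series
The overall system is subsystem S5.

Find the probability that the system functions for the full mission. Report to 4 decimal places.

0.9191

Parallel (A and B): 1 − (1 − 0.850000)(1 − 0.940000) = 0.991000
Parallel (C and D): 1 − (1 − 0.810000)(1 − 0.740000) = 0.950600
Series (E and F): 0.800000 × 0.870000 = 0.696000
Parallel ([0.696000] and G): 1 − (1 − 0.696000)(1 − 0.920000) = 0.975680
Series ([0.991000], [0.950600], and [0.975680]): 0.991000 × 0.950600 × 0.975680 = 0.9191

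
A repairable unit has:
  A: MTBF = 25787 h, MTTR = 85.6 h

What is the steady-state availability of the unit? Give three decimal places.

0.997

A(A) = MTBF/(MTBF+MTTR) = 25787/(25787+85.6) = 0.997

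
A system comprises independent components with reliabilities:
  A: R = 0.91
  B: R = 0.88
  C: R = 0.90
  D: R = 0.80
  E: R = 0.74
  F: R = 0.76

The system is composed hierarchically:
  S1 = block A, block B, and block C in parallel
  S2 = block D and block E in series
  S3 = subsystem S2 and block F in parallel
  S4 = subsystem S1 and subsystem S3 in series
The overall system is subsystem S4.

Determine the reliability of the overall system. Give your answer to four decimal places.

Parallel (A, B, and C): 1 − (1 − 0.910000)(1 − 0.880000)(1 − 0.900000) = 0.998920
Series (D and E): 0.800000 × 0.740000 = 0.592000
Parallel ([0.592000] and F): 1 − (1 − 0.592000)(1 − 0.760000) = 0.902080
Series ([0.998920] and [0.902080]): 0.998920 × 0.902080 = 0.9011

0.9011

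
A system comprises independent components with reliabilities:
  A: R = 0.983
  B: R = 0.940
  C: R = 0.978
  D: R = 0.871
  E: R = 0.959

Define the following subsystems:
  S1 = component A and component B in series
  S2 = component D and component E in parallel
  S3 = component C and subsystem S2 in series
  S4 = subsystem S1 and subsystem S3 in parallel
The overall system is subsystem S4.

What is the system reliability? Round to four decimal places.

0.9979

Series (A and B): 0.983000 × 0.940000 = 0.924020
Parallel (D and E): 1 − (1 − 0.871000)(1 − 0.959000) = 0.994711
Series (C and [0.994711]): 0.978000 × 0.994711 = 0.972827
Parallel ([0.924020] and [0.972827]): 1 − (1 − 0.924020)(1 − 0.972827) = 0.9979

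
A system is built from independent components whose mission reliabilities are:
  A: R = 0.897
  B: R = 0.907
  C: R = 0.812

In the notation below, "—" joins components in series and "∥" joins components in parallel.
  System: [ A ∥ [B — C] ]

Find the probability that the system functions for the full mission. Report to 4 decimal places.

0.9729

Series (B and C): 0.907000 × 0.812000 = 0.736484
Parallel (A and [0.736484]): 1 − (1 − 0.897000)(1 − 0.736484) = 0.9729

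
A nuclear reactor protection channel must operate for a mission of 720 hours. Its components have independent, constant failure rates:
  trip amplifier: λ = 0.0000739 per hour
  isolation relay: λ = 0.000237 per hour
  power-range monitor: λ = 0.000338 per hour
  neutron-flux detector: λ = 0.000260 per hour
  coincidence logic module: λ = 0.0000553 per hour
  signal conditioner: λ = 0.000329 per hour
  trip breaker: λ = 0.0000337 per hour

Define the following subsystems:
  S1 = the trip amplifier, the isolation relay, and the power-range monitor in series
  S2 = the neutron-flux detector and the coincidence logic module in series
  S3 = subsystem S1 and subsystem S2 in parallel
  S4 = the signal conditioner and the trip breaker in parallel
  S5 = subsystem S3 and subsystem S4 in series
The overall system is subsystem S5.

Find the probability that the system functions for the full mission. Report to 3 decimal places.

R(trip amplifier) = exp(−0.0000739 × 720) = 0.94818
R(isolation relay) = exp(−0.000237 × 720) = 0.84313
R(power-range monitor) = exp(−0.000338 × 720) = 0.78399
R(neutron-flux detector) = exp(−0.000260 × 720) = 0.82928
R(coincidence logic module) = exp(−0.0000553 × 720) = 0.96097
R(signal conditioner) = exp(−0.000329 × 720) = 0.78909
R(trip breaker) = exp(−0.0000337 × 720) = 0.97603
Series (trip amplifier, isolation relay, and power-range monitor): 0.94818 × 0.84313 × 0.78399 = 0.62675
Series (neutron-flux detector and coincidence logic module): 0.82928 × 0.96097 = 0.79691
Parallel ([0.62675] and [0.79691]): 1 − (1 − 0.62675)(1 − 0.79691) = 0.92420
Parallel (signal conditioner and trip breaker): 1 − (1 − 0.78909)(1 − 0.97603) = 0.99494
Series ([0.92420] and [0.99494]): 0.92420 × 0.99494 = 0.920

0.920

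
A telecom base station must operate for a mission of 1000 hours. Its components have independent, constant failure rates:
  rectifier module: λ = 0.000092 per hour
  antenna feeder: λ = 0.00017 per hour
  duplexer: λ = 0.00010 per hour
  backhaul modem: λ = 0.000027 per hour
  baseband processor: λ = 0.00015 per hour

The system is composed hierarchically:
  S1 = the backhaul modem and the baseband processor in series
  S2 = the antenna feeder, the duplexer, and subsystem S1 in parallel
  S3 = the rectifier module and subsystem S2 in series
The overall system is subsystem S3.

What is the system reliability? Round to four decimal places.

0.9099

R(rectifier module) = exp(−0.000092 × 1000) = 0.912105
R(antenna feeder) = exp(−0.00017 × 1000) = 0.843665
R(duplexer) = exp(−0.00010 × 1000) = 0.904837
R(backhaul modem) = exp(−0.000027 × 1000) = 0.973361
R(baseband processor) = exp(−0.00015 × 1000) = 0.860708
Series (backhaul modem and baseband processor): 0.973361 × 0.860708 = 0.837780
Parallel (antenna feeder, duplexer, and [0.837780]): 1 − (1 − 0.843665)(1 − 0.904837)(1 − 0.837780) = 0.997587
Series (rectifier module and [0.997587]): 0.912105 × 0.997587 = 0.9099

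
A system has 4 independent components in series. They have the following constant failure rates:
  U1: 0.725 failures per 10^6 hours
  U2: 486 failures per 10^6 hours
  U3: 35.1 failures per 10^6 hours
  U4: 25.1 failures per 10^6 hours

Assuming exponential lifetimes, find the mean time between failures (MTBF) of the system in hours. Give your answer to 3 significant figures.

Series of exponential components: λ_sys = Σ λ_i
λ_sys = 0.000000725 + 0.000486 + 0.0000351 + 0.0000251 = 5.4692e-04 /h
MTBF = 1 / λ_sys = 1830 h

1830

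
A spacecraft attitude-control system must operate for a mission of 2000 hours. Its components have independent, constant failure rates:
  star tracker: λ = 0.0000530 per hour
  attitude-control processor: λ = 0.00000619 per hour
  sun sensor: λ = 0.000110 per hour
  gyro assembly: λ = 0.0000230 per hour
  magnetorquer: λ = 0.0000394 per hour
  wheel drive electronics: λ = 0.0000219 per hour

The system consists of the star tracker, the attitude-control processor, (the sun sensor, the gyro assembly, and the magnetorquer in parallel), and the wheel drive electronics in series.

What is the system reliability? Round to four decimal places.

R(star tracker) = exp(−0.0000530 × 2000) = 0.899425
R(attitude-control processor) = exp(−0.00000619 × 2000) = 0.987696
R(sun sensor) = exp(−0.000110 × 2000) = 0.802519
R(gyro assembly) = exp(−0.0000230 × 2000) = 0.955042
R(magnetorquer) = exp(−0.0000394 × 2000) = 0.924225
R(wheel drive electronics) = exp(−0.0000219 × 2000) = 0.957145
Parallel (sun sensor, gyro assembly, and magnetorquer): 1 − (1 − 0.802519)(1 − 0.955042)(1 − 0.924225) = 0.999327
Series (star tracker, attitude-control processor, [0.999327], and wheel drive electronics): 0.899425 × 0.987696 × 0.999327 × 0.957145 = 0.8497

0.8497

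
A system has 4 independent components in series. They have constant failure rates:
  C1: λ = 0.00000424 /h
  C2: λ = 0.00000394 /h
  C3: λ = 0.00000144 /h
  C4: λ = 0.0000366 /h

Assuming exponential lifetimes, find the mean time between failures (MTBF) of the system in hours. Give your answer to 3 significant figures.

Series of exponential components: λ_sys = Σ λ_i
λ_sys = 0.00000424 + 0.00000394 + 0.00000144 + 0.0000366 = 4.6220e-05 /h
MTBF = 1 / λ_sys = 21600 h

21600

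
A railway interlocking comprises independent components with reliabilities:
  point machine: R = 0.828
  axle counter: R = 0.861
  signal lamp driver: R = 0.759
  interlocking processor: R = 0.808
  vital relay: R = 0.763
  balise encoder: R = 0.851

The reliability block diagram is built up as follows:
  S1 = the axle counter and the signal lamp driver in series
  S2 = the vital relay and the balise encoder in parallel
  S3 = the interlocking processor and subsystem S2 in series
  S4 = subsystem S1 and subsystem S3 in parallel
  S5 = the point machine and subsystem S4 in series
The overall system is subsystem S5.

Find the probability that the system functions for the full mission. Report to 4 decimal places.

0.7647

Series (axle counter and signal lamp driver): 0.861000 × 0.759000 = 0.653499
Parallel (vital relay and balise encoder): 1 − (1 − 0.763000)(1 − 0.851000) = 0.964687
Series (interlocking processor and [0.964687]): 0.808000 × 0.964687 = 0.779467
Parallel ([0.653499] and [0.779467]): 1 − (1 − 0.653499)(1 − 0.779467) = 0.923585
Series (point machine and [0.923585]): 0.828000 × 0.923585 = 0.7647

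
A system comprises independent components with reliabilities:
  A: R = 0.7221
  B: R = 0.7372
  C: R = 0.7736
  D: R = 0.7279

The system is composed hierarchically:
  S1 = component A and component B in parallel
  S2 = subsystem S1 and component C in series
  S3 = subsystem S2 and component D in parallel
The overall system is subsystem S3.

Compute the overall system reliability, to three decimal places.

0.923

Parallel (A and B): 1 − (1 − 0.72210)(1 − 0.73720) = 0.92697
Series ([0.92697] and C): 0.92697 × 0.77360 = 0.71710
Parallel ([0.71710] and D): 1 − (1 − 0.71710)(1 − 0.72790) = 0.923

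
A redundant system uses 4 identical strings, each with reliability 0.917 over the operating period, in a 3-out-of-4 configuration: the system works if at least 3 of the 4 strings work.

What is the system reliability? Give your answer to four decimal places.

0.9631

R = Σ_{i=3}^{4} C(4,i) p^i (1−p)^{4−i} with p = 0.917
C(4,3)·0.917^3·0.083^1 = 0.256004
C(4,4)·0.917^4·0.083^0 = 0.707094
Sum = 0.9631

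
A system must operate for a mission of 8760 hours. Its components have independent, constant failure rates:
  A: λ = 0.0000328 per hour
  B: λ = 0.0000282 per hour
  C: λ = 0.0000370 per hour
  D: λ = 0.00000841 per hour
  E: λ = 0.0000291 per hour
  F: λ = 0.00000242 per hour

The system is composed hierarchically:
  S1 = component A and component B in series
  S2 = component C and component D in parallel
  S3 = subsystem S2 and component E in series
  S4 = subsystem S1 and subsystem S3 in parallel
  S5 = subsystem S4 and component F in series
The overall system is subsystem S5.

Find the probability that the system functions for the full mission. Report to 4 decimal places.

R(A) = exp(−0.0000328 × 8760) = 0.750266
R(B) = exp(−0.0000282 × 8760) = 0.781116
R(C) = exp(−0.0000370 × 8760) = 0.723163
R(D) = exp(−0.00000841 × 8760) = 0.928977
R(E) = exp(−0.0000291 × 8760) = 0.774982
R(F) = exp(−0.00000242 × 8760) = 0.979024
Series (A and B): 0.750266 × 0.781116 = 0.586045
Parallel (C and D): 1 − (1 − 0.723163)(1 − 0.928977) = 0.980338
Series ([0.980338] and E): 0.980338 × 0.774982 = 0.759744
Parallel ([0.586045] and [0.759744]): 1 − (1 − 0.586045)(1 − 0.759744) = 0.900545
Series ([0.900545] and F): 0.900545 × 0.979024 = 0.8817

0.8817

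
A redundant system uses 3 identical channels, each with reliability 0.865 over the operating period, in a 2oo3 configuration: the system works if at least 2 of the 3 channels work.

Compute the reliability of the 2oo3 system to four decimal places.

0.9502

R = Σ_{i=2}^{3} C(3,i) p^i (1−p)^{3−i} with p = 0.865
C(3,2)·0.865^2·0.135^1 = 0.303031
C(3,3)·0.865^3·0.135^0 = 0.647215
Sum = 0.9502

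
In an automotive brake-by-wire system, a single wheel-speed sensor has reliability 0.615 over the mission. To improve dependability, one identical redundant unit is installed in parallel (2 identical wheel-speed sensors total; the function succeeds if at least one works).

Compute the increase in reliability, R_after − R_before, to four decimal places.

0.2368

R_before = 0.615
R_after = 1 − (1 − 0.615)^2 = 0.8518
ΔR = 0.8518 − 0.615 = 0.2368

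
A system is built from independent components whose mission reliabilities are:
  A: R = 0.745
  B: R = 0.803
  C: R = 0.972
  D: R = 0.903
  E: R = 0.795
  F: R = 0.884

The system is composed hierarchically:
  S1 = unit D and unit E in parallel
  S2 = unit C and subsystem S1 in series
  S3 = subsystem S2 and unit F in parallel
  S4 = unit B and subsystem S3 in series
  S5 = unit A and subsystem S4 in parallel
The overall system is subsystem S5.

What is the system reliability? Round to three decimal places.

0.949

Parallel (D and E): 1 − (1 − 0.90300)(1 − 0.79500) = 0.98012
Series (C and [0.98012]): 0.97200 × 0.98012 = 0.95268
Parallel ([0.95268] and F): 1 − (1 − 0.95268)(1 − 0.88400) = 0.99451
Series (B and [0.99451]): 0.80300 × 0.99451 = 0.79859
Parallel (A and [0.79859]): 1 − (1 − 0.74500)(1 − 0.79859) = 0.949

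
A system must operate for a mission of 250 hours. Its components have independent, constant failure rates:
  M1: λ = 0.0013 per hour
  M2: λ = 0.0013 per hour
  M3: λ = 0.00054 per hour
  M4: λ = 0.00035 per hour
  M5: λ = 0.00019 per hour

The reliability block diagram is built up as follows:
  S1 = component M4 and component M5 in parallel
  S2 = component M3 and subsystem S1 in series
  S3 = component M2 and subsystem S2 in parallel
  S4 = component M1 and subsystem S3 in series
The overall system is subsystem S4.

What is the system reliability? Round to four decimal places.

R(M1) = exp(−0.0013 × 250) = 0.722527
R(M2) = exp(−0.0013 × 250) = 0.722527
R(M3) = exp(−0.00054 × 250) = 0.873716
R(M4) = exp(−0.00035 × 250) = 0.916219
R(M5) = exp(−0.00019 × 250) = 0.953610
Parallel (M4 and M5): 1 − (1 − 0.916219)(1 − 0.953610) = 0.996113
Series (M3 and [0.996113]): 0.873716 × 0.996113 = 0.870320
Parallel (M2 and [0.870320]): 1 − (1 − 0.722527)(1 − 0.870320) = 0.964017
Series (M1 and [0.964017]): 0.722527 × 0.964017 = 0.6965

0.6965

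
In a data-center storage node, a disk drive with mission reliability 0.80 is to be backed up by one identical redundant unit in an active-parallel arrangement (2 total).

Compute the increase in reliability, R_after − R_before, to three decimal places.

R_before = 0.80
R_after = 1 − (1 − 0.80)^2 = 0.960
ΔR = 0.960 − 0.80 = 0.160

0.160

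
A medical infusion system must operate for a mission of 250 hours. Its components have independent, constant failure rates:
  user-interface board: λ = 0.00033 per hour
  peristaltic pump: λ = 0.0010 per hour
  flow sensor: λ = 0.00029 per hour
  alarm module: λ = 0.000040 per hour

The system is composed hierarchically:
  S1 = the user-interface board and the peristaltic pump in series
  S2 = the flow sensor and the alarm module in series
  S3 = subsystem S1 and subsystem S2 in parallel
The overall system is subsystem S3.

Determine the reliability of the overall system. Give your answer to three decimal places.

R(user-interface board) = exp(−0.00033 × 250) = 0.92081
R(peristaltic pump) = exp(−0.0010 × 250) = 0.77880
R(flow sensor) = exp(−0.00029 × 250) = 0.93007
R(alarm module) = exp(−0.000040 × 250) = 0.99005
Series (user-interface board and peristaltic pump): 0.92081 × 0.77880 = 0.71713
Series (flow sensor and alarm module): 0.93007 × 0.99005 = 0.92082
Parallel ([0.71713] and [0.92082]): 1 − (1 − 0.71713)(1 − 0.92082) = 0.978

0.978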